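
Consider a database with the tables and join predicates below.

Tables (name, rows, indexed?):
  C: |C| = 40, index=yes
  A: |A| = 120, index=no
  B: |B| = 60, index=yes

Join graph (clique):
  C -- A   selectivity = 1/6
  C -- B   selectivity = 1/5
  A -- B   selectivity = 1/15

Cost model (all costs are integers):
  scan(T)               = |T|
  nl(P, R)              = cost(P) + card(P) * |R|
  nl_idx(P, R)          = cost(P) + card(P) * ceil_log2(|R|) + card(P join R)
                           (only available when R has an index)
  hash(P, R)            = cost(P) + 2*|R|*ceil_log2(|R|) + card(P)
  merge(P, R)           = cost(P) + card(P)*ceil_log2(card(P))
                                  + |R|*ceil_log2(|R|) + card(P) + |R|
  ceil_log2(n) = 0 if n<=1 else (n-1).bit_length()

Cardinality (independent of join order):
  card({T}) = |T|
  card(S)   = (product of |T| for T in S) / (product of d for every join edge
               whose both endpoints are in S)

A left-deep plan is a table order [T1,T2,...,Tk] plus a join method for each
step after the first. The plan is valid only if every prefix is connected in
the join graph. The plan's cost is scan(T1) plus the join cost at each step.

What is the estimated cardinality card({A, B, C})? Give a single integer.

Tables in S: A(120), B(60), C(40)
Edges inside S: C-A(d=6), C-B(d=5), A-B(d=15)
numerator = 120 * 60 * 40 = 288000
denominator = 6 * 5 * 15 = 450
card(S) = 288000 / 450 = 640

640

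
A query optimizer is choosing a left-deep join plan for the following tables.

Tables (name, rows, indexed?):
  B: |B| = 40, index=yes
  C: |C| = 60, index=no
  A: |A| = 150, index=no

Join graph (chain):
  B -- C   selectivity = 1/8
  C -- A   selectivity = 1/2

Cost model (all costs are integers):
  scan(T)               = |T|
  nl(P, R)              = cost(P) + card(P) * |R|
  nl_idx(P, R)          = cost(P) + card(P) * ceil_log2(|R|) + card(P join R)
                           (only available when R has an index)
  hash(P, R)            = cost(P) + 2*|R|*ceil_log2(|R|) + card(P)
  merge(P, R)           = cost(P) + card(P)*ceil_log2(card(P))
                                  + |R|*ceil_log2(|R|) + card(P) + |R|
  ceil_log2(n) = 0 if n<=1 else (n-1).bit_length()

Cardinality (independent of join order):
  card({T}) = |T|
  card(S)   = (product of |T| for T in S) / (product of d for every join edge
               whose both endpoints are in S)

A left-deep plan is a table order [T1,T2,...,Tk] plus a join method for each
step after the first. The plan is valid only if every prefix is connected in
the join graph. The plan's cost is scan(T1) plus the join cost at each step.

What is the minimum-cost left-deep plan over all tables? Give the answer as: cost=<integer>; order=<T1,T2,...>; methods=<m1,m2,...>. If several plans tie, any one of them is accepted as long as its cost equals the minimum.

cost=3300; order=C,B,A; methods=hash,hash

Selinger DP (subsets sized 1..n):
  {B}: scan cost=40, card=40
  {C}: scan cost=60, card=60
  {A}: scan cost=150, card=150
  {BC}: card=300; try (B,hash)→600, (B,nl_idx)→720, (C,merge)→740, (B,merge)→760, (C,hash)→800, (C,nl)→2440 …(+1); best=600 via (B,hash)
  {AC}: card=4500; try (C,hash)→1020, (A,merge)→1830, (C,merge)→1920, (A,hash)→2520, (A,nl)→9060, (C,nl)→9150; best=1020 via (C,hash)
  {ABC}: card=22500; try (A,hash)→3300, (A,merge)→4950, (B,hash)→6000, (A,nl)→45600, (B,nl_idx)→50520, (B,merge)→64300 …(+1); best=3300 via (A,hash)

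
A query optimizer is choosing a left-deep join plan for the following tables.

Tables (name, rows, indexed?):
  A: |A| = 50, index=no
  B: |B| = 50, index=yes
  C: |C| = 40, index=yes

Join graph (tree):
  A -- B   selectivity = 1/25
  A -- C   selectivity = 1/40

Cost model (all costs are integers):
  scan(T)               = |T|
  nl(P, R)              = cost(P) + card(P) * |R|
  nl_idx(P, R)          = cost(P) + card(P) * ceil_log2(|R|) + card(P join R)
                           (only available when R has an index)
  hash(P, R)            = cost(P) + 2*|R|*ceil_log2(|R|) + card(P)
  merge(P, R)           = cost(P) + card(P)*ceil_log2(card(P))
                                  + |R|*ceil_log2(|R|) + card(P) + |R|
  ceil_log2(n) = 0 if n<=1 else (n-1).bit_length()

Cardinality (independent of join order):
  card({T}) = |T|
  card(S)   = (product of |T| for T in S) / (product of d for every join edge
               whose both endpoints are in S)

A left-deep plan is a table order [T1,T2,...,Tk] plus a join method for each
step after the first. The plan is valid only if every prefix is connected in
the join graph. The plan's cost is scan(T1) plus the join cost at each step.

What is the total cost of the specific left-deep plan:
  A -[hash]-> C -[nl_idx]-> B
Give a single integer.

step 1: scan A: cost=50, card=50
step 2: join C via hash
    card(P join C) = 50*40/(40) = 50
    cost = 50 + 2*40*6 + 50 = 580
step 3: join B via nl_idx
    card(P join B) = 50*50/(25) = 100
    cost = 580 + 50*6 + 100 = 980

980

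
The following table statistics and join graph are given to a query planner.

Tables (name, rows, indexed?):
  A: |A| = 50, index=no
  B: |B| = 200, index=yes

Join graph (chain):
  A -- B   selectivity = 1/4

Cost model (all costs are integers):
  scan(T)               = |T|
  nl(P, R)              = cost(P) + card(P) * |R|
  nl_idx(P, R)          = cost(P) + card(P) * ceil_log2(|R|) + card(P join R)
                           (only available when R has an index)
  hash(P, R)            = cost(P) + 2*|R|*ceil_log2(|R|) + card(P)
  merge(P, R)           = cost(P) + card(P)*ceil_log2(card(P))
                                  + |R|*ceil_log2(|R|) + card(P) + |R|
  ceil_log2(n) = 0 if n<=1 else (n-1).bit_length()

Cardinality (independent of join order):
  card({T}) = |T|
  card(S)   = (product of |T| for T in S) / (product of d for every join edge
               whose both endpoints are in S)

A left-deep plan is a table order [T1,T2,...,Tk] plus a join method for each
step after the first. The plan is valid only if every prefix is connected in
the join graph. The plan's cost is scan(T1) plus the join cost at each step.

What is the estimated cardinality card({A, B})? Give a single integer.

2500

Tables in S: A(50), B(200)
Edges inside S: A-B(d=4)
numerator = 50 * 200 = 10000
denominator = 4 = 4
card(S) = 10000 / 4 = 2500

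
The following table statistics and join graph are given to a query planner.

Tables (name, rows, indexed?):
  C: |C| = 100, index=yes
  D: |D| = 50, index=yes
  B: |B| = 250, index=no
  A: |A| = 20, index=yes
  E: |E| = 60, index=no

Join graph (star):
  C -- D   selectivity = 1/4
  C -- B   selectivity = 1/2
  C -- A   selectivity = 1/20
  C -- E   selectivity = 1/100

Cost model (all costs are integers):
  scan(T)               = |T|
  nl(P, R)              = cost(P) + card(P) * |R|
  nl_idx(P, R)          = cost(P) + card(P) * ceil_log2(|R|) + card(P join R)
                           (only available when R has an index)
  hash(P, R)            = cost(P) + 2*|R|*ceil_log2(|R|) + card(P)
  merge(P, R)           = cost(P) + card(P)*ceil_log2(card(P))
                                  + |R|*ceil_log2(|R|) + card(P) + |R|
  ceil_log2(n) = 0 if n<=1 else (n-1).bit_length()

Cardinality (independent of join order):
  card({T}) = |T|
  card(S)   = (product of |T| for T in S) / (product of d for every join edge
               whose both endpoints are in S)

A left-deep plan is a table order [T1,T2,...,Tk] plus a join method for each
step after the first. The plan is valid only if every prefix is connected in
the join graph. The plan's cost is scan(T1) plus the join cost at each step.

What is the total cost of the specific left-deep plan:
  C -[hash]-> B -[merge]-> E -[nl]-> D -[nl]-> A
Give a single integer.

2442120

step 1: scan C: cost=100, card=100
step 2: join B via hash
    card(P join B) = 100*250/(2) = 12500
    cost = 100 + 2*250*8 + 100 = 4200
step 3: join E via merge
    card(P join E) = 12500*60/(100) = 7500
    cost = 4200 + 12500*14 + 60*6 + 12500 + 60 = 192120
step 4: join D via nl
    card(P join D) = 7500*50/(4) = 93750
    cost = 192120 + 7500*50 = 567120
step 5: join A via nl
    card(P join A) = 93750*20/(20) = 93750
    cost = 567120 + 93750*20 = 2442120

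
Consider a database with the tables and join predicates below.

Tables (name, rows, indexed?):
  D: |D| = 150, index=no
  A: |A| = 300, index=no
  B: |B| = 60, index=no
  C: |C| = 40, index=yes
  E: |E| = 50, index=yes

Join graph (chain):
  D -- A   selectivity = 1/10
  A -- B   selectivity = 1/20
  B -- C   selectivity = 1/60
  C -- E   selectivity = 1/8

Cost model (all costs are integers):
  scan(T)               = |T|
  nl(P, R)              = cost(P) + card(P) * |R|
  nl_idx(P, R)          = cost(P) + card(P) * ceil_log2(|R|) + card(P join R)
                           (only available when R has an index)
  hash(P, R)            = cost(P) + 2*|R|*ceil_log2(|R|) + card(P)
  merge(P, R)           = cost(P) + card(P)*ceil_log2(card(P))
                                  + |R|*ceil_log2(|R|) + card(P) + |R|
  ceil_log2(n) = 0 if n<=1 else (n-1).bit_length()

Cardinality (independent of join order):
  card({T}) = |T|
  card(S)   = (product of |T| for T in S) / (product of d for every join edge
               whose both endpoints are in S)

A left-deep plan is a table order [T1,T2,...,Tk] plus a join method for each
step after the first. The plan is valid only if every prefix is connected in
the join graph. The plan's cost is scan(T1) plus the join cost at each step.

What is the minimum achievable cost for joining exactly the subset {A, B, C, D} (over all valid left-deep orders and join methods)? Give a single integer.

5700

Selinger DP over subsets of {A,B,C,D}:
  {D}: scan cost=150, card=150
  {A}: scan cost=300, card=300
  {B}: scan cost=60, card=60
  {C}: scan cost=40, card=40
  {AD}: card=4500; try (D,hash)→3000, (A,merge)→4500, (D,merge)→4650, (A,hash)→5700, (A,nl)→45150, (D,nl)→45300; best=3000 via (D,hash)
  {AB}: card=900; try (B,hash)→1320, (A,merge)→3480, (B,merge)→3720, (A,hash)→5520, (A,nl)→18060, (B,nl)→18300; best=1320 via (B,hash)
  {BC}: card=40; try (C,nl_idx)→460, (C,hash)→600, (B,merge)→740, (C,merge)→760, (B,hash)→800, (B,nl)→2440 …(+1); best=460 via (C,nl_idx)
  {ABD}: card=13500; try (D,hash)→4620, (B,hash)→8220, (D,merge)→12570, (B,merge)→66420, (D,nl)→136320, (B,nl)→273000; best=4620 via (D,hash)
  {ABC}: card=600; try (C,hash)→2700, (A,merge)→3740, (A,hash)→5900, (C,nl_idx)→7320, (C,merge)→11500, (A,nl)→12460 …(+1); best=2700 via (C,hash)
  {ABCD}: card=9000; try (D,hash)→5700, (D,merge)→10650, (C,hash)→18600, (D,nl)→92700, (C,nl_idx)→94620, (C,merge)→207400 …(+1); best=5700 via (D,hash)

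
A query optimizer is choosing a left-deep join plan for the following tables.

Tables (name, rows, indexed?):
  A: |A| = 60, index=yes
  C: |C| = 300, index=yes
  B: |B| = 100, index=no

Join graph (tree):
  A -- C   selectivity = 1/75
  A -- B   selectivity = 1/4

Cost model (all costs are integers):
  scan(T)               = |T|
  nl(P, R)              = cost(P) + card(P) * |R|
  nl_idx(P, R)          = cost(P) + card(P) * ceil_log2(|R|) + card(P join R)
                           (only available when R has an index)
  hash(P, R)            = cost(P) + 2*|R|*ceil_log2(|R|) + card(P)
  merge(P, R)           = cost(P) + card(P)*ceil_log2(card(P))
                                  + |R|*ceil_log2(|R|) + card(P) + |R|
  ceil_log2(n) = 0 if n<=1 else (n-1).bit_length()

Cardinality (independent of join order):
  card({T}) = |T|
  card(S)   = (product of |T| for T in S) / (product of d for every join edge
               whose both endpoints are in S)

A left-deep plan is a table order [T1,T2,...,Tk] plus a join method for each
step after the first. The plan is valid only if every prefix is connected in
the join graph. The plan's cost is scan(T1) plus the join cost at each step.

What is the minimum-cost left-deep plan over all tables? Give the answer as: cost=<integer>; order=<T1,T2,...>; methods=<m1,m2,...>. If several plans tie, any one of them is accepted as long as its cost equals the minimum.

Selinger DP (subsets sized 1..n):
  {A}: scan cost=60, card=60
  {C}: scan cost=300, card=300
  {B}: scan cost=100, card=100
  {AC}: card=240; try (C,nl_idx)→840, (A,hash)→1320, (A,nl_idx)→2340, (C,merge)→3480, (A,merge)→3720, (C,hash)→5520 …(+2); best=840 via (C,nl_idx)
  {AB}: card=1500; try (A,hash)→920, (B,merge)→1280, (A,merge)→1320, (B,hash)→1520, (A,nl_idx)→2200, (B,nl)→6060 …(+1); best=920 via (A,hash)
  {ABC}: card=6000; try (B,hash)→2480, (B,merge)→3800, (C,hash)→7820, (C,nl_idx)→20420, (C,merge)→21920, (B,nl)→24840 …(+1); best=2480 via (B,hash)

cost=2480; order=A,C,B; methods=nl_idx,hash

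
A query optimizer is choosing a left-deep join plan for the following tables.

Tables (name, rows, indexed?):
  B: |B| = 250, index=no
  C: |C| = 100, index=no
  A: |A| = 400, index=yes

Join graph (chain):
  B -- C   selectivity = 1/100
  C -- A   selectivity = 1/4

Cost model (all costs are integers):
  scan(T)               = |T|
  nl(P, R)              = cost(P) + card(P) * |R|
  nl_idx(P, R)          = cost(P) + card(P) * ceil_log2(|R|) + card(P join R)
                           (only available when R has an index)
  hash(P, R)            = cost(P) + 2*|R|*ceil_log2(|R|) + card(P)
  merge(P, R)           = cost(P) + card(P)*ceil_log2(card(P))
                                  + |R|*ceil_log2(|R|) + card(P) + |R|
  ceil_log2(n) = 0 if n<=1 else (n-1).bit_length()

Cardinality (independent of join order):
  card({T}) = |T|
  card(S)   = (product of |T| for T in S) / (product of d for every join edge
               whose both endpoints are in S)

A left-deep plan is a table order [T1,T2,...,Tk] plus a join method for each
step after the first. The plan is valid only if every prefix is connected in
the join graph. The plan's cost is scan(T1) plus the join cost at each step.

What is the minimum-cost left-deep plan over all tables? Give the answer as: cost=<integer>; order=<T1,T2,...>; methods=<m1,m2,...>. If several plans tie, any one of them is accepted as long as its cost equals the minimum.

Selinger DP (subsets sized 1..n):
  {B}: scan cost=250, card=250
  {C}: scan cost=100, card=100
  {A}: scan cost=400, card=400
  {BC}: card=250; try (C,hash)→1900, (B,merge)→3150, (C,merge)→3300, (B,hash)→4200, (B,nl)→25100, (C,nl)→25250; best=1900 via (C,hash)
  {AC}: card=10000; try (C,hash)→2200, (A,merge)→4900, (C,merge)→5200, (A,hash)→7400, (A,nl_idx)→11000, (A,nl)→40100 …(+1); best=2200 via (C,hash)
  {ABC}: card=25000; try (A,merge)→8150, (A,hash)→9350, (B,hash)→16200, (A,nl_idx)→29150, (A,nl)→101900, (B,merge)→154450 …(+1); best=8150 via (A,merge)

cost=8150; order=B,C,A; methods=hash,merge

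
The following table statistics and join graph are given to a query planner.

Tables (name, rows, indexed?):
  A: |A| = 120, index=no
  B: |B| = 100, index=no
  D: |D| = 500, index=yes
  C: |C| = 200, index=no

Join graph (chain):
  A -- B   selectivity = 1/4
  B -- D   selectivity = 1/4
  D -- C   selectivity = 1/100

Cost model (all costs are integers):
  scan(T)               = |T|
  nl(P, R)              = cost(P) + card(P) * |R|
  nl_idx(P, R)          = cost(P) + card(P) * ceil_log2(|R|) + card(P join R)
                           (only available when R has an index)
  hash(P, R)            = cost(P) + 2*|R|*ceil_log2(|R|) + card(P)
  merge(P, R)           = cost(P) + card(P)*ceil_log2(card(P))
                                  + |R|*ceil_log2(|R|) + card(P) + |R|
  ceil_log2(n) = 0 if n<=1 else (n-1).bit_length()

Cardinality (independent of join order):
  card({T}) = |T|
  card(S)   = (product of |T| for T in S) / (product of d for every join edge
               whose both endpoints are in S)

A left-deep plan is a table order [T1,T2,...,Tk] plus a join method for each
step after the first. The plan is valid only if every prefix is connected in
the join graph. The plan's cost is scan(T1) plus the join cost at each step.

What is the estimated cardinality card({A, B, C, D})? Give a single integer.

750000

Tables in S: A(120), B(100), C(200), D(500)
Edges inside S: A-B(d=4), B-D(d=4), D-C(d=100)
numerator = 120 * 100 * 200 * 500 = 1200000000
denominator = 4 * 4 * 100 = 1600
card(S) = 1200000000 / 1600 = 750000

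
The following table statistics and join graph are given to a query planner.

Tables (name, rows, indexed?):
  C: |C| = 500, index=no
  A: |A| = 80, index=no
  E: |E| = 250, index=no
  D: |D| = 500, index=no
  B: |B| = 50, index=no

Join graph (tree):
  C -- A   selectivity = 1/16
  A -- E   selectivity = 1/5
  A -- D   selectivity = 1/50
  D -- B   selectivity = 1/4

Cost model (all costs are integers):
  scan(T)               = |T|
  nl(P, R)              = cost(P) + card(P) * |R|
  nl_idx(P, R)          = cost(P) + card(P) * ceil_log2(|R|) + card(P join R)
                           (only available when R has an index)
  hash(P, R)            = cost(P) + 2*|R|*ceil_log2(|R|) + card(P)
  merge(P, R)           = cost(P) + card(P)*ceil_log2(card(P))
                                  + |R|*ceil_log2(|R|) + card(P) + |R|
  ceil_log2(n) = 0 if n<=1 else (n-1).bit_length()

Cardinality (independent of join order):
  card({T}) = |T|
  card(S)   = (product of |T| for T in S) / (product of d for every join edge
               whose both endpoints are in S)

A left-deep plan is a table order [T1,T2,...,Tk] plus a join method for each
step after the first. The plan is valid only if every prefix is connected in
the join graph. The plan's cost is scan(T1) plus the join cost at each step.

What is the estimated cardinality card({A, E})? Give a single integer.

Tables in S: A(80), E(250)
Edges inside S: A-E(d=5)
numerator = 80 * 250 = 20000
denominator = 5 = 5
card(S) = 20000 / 5 = 4000

4000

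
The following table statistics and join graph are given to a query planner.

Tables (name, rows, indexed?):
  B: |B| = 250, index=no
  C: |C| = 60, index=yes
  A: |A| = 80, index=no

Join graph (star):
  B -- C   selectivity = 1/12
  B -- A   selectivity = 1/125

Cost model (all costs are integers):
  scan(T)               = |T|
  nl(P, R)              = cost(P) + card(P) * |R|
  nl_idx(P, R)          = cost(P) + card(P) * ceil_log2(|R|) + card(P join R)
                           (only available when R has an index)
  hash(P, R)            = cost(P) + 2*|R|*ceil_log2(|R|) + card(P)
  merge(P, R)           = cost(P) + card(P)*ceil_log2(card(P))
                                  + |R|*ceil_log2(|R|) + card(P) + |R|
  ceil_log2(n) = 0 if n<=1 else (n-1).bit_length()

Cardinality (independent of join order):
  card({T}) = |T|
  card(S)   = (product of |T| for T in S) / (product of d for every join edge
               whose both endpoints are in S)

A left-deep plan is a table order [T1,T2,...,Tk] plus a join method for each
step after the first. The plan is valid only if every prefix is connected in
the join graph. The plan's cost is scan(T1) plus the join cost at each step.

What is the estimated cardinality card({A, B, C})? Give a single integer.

800

Tables in S: A(80), B(250), C(60)
Edges inside S: B-C(d=12), B-A(d=125)
numerator = 80 * 250 * 60 = 1200000
denominator = 12 * 125 = 1500
card(S) = 1200000 / 1500 = 800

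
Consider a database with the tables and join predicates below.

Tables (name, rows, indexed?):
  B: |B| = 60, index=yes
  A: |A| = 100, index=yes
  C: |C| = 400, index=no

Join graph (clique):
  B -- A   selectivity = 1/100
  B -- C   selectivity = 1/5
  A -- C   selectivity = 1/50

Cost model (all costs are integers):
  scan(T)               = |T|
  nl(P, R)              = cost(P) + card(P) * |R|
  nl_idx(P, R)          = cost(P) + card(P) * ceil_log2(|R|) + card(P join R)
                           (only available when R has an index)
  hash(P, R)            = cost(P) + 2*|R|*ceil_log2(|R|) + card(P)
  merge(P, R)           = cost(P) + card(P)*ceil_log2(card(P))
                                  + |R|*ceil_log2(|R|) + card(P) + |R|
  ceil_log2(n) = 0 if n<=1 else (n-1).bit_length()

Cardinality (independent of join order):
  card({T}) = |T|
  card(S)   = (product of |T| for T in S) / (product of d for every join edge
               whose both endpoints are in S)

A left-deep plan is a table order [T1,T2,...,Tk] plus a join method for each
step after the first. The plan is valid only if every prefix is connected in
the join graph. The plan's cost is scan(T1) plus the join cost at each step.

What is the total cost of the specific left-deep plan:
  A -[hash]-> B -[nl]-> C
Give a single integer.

step 1: scan A: cost=100, card=100
step 2: join B via hash
    card(P join B) = 100*60/(100) = 60
    cost = 100 + 2*60*6 + 100 = 920
step 3: join C via nl
    card(P join C) = 60*400/(5*50) = 96
    cost = 920 + 60*400 = 24920

24920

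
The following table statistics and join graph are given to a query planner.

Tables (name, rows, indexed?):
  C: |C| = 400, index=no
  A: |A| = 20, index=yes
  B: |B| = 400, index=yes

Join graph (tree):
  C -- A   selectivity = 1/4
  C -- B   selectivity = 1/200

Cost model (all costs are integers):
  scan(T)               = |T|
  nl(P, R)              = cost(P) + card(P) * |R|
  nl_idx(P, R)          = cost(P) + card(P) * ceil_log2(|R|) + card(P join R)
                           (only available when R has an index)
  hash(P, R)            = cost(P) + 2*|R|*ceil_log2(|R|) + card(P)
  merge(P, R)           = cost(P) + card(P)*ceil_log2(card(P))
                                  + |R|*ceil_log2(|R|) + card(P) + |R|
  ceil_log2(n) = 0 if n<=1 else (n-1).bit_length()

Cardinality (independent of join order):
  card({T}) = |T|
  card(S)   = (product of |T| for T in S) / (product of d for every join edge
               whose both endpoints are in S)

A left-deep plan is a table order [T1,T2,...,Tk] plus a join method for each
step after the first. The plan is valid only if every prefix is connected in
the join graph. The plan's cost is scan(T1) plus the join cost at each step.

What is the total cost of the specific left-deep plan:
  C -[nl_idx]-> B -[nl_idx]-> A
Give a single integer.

12800

step 1: scan C: cost=400, card=400
step 2: join B via nl_idx
    card(P join B) = 400*400/(200) = 800
    cost = 400 + 400*9 + 800 = 4800
step 3: join A via nl_idx
    card(P join A) = 800*20/(4) = 4000
    cost = 4800 + 800*5 + 4000 = 12800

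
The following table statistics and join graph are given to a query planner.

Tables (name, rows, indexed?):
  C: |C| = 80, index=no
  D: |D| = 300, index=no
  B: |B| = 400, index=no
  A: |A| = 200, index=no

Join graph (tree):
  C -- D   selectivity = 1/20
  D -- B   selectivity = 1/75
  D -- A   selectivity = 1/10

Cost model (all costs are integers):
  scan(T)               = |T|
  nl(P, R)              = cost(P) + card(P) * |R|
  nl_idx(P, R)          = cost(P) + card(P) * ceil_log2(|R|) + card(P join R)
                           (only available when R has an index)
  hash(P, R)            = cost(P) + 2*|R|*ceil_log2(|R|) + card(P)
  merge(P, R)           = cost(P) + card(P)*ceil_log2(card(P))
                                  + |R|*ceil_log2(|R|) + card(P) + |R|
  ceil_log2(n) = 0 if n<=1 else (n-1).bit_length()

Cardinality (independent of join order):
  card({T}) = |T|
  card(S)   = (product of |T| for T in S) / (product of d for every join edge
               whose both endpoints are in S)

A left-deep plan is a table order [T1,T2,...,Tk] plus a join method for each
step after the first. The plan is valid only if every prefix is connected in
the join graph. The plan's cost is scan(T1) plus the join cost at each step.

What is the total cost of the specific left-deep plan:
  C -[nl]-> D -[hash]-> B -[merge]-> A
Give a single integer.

step 1: scan C: cost=80, card=80
step 2: join D via nl
    card(P join D) = 80*300/(20) = 1200
    cost = 80 + 80*300 = 24080
step 3: join B via hash
    card(P join B) = 1200*400/(75) = 6400
    cost = 24080 + 2*400*9 + 1200 = 32480
step 4: join A via merge
    card(P join A) = 6400*200/(10) = 128000
    cost = 32480 + 6400*13 + 200*8 + 6400 + 200 = 123880

123880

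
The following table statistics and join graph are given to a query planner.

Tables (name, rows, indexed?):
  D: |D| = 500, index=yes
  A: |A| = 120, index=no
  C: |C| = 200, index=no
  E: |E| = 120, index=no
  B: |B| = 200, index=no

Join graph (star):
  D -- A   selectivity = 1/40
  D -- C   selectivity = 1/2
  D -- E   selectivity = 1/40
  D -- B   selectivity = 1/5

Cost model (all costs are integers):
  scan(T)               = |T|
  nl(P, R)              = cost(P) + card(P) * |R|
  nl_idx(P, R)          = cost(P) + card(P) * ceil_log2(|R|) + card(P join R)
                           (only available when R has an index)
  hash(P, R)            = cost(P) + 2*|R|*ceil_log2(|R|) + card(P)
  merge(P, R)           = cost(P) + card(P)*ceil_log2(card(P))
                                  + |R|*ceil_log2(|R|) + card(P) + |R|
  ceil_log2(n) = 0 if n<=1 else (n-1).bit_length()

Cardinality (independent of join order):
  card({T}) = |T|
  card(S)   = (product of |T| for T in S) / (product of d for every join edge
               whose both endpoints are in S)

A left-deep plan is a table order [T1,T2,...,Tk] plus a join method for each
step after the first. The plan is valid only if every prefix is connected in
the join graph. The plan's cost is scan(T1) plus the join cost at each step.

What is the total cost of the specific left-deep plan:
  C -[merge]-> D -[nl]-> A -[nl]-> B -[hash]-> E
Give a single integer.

step 1: scan C: cost=200, card=200
step 2: join D via merge
    card(P join D) = 200*500/(2) = 50000
    cost = 200 + 200*8 + 500*9 + 200 + 500 = 7000
step 3: join A via nl
    card(P join A) = 50000*120/(40) = 150000
    cost = 7000 + 50000*120 = 6007000
step 4: join B via nl
    card(P join B) = 150000*200/(5) = 6000000
    cost = 6007000 + 150000*200 = 36007000
step 5: join E via hash
    card(P join E) = 6000000*120/(40) = 18000000
    cost = 36007000 + 2*120*7 + 6000000 = 42008680

42008680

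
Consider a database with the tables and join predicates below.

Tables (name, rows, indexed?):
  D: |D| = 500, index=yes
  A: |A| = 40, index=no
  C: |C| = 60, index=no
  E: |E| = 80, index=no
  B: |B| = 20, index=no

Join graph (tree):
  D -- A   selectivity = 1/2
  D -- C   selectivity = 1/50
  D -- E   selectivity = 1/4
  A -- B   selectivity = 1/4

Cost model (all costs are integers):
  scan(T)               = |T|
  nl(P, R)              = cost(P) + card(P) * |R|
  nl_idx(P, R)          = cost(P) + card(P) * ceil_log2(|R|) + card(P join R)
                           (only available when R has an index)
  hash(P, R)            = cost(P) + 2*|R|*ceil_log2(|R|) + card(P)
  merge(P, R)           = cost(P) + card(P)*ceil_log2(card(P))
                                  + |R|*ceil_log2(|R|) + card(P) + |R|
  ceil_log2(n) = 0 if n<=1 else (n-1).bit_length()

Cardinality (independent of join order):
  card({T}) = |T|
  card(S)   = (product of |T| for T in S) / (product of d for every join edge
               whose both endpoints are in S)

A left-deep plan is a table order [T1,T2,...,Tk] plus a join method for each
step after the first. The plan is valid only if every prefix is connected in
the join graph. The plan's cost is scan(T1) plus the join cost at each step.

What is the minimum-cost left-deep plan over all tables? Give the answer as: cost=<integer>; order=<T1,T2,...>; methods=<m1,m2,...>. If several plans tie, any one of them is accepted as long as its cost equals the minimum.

Selinger DP (subsets sized 1..n):
  {D}: scan cost=500, card=500
  {A}: scan cost=40, card=40
  {C}: scan cost=60, card=60
  {E}: scan cost=80, card=80
  {B}: scan cost=20, card=20
  {AD}: card=10000; try (A,hash)→1480, (D,merge)→5320, (A,merge)→5780, (D,hash)→9080, (D,nl_idx)→10400, (D,nl)→20040 …(+1); best=1480 via (A,hash)
  {CD}: card=600; try (D,nl_idx)→1200, (C,hash)→1720, (D,merge)→5480, (C,merge)→5920, (D,hash)→9120, (D,nl)→30060 …(+1); best=1200 via (D,nl_idx)
  {DE}: card=10000; try (E,hash)→2120, (D,merge)→5720, (E,merge)→6140, (D,hash)→9160, (D,nl_idx)→10800, (D,nl)→40080 …(+1); best=2120 via (E,hash)
  {AB}: card=200; try (B,hash)→280, (A,merge)→420, (B,merge)→440, (A,hash)→520, (A,nl)→820, (B,nl)→840; best=280 via (B,hash)
  {ACD}: card=12000; try (A,hash)→2280, (A,merge)→8080, (C,hash)→12200, (A,nl)→25200, (C,merge)→151900, (C,nl)→601480; best=2280 via (A,hash)
  {ADE}: card=200000; try (E,hash)→12600, (A,hash)→12600, (E,merge)→152120, (A,merge)→152400, (A,nl)→402120, (E,nl)→801480; best=12600 via (E,hash)
  {ABD}: card=50000; try (D,merge)→7080, (D,hash)→9480, (B,hash)→11680, (D,nl_idx)→52080, (D,nl)→100280, (B,merge)→151600 …(+1); best=7080 via (D,merge)
  {CDE}: card=12000; try (E,hash)→2920, (E,merge)→8440, (C,hash)→12840, (E,nl)→49200, (C,merge)→152540, (C,nl)→602120; best=2920 via (E,hash)
  {ACDE}: card=240000; try (E,hash)→15400, (A,hash)→15400, (E,merge)→182920, (A,merge)→183200, (C,hash)→213320, (A,nl)→482920 …(+3); best=15400 via (E,hash)
  {ABCD}: card=60000; try (B,hash)→14480, (C,hash)→57800, (B,merge)→182400, (B,nl)→242280, (C,merge)→857500, (C,nl)→3007080; best=14480 via (B,hash)
  {ABDE}: card=1000000; try (E,hash)→58200, (B,hash)→212800, (E,merge)→857720, (B,merge)→3812720, (E,nl)→4007080, (B,nl)→4012600; best=58200 via (E,hash)
  {ABCDE}: card=1200000; try (E,hash)→75600, (B,hash)→255600, (E,merge)→1035120, (C,hash)→1058920, (B,merge)→4575520, (E,nl)→4814480 …(+3); best=75600 via (E,hash)

cost=75600; order=C,D,A,B,E; methods=nl_idx,hash,hash,hash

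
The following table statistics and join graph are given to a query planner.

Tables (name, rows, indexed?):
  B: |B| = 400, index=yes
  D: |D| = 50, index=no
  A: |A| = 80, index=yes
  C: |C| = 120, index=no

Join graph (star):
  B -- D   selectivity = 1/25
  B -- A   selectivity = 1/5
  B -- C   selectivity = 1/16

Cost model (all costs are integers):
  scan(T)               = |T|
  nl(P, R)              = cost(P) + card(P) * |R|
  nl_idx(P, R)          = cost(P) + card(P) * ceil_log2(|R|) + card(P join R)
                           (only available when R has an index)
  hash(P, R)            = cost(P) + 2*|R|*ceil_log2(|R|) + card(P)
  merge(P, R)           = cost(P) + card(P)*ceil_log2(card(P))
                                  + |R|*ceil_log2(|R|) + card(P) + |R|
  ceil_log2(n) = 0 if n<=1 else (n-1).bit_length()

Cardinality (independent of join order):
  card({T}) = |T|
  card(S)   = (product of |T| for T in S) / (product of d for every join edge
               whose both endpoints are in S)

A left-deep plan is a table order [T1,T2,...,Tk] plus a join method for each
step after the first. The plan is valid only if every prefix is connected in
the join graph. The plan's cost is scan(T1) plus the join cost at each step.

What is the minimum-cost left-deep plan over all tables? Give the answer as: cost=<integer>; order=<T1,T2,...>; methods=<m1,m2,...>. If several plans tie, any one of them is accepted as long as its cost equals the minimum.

Selinger DP (subsets sized 1..n):
  {B}: scan cost=400, card=400
  {D}: scan cost=50, card=50
  {A}: scan cost=80, card=80
  {C}: scan cost=120, card=120
  {BD}: card=800; try (B,nl_idx)→1300, (D,hash)→1400, (B,merge)→4400, (D,merge)→4750, (B,hash)→7300, (B,nl)→20050 …(+1); best=1300 via (B,nl_idx)
  {AB}: card=6400; try (A,hash)→1920, (B,merge)→4720, (A,merge)→5040, (B,nl_idx)→7200, (B,hash)→7360, (A,nl_idx)→9600 …(+2); best=1920 via (A,hash)
  {BC}: card=3000; try (C,hash)→2480, (B,nl_idx)→4200, (B,merge)→5080, (C,merge)→5360, (B,hash)→7440, (B,nl)→48120 …(+1); best=2480 via (C,hash)
  {ABD}: card=12800; try (A,hash)→3220, (D,hash)→8920, (A,merge)→10740, (A,nl_idx)→19700, (A,nl)→65300, (D,merge)→91870 …(+1); best=3220 via (A,hash)
  {BCD}: card=6000; try (C,hash)→3780, (D,hash)→6080, (C,merge)→11060, (D,merge)→41830, (C,nl)→97300, (D,nl)→152480; best=3780 via (C,hash)
  {ABC}: card=48000; try (A,hash)→6600, (C,hash)→10000, (A,merge)→42120, (A,nl_idx)→71480, (C,merge)→92480, (A,nl)→242480 …(+1); best=6600 via (A,hash)
  {ABCD}: card=96000; try (A,hash)→10900, (C,hash)→17700, (D,hash)→55200, (A,merge)→88420, (A,nl_idx)→141780, (C,merge)→196180 …(+4); best=10900 via (A,hash)

cost=10900; order=D,B,C,A; methods=nl_idx,hash,hash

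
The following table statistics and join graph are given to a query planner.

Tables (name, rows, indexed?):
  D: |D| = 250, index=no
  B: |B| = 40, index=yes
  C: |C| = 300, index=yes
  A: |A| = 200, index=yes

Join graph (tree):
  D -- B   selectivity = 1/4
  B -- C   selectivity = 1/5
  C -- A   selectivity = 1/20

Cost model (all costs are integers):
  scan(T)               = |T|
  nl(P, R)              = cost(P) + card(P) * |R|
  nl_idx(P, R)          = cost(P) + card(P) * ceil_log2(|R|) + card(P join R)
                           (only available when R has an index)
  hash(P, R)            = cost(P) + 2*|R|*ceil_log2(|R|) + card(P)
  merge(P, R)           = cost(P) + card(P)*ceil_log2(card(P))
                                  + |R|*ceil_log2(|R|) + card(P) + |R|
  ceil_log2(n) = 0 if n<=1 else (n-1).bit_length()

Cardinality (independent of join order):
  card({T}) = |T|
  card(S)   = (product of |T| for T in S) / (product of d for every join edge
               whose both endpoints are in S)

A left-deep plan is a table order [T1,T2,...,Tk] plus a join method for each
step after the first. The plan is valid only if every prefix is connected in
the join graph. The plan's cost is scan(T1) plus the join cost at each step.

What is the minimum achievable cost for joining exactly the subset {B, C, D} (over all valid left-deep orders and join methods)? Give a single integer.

7480

Selinger DP over subsets of {B,C,D}:
  {D}: scan cost=250, card=250
  {B}: scan cost=40, card=40
  {C}: scan cost=300, card=300
  {BD}: card=2500; try (B,hash)→980, (D,merge)→2570, (B,merge)→2780, (D,hash)→4080, (B,nl_idx)→4250, (D,nl)→10040 …(+1); best=980 via (B,hash)
  {BC}: card=2400; try (B,hash)→1080, (C,nl_idx)→2800, (C,merge)→3320, (B,merge)→3580, (B,nl_idx)→4500, (C,hash)→5480 …(+2); best=1080 via (B,hash)
  {BCD}: card=150000; try (D,hash)→7480, (C,hash)→8880, (D,merge)→34530, (C,merge)→36480, (C,nl_idx)→173480, (D,nl)→601080 …(+1); best=7480 via (D,hash)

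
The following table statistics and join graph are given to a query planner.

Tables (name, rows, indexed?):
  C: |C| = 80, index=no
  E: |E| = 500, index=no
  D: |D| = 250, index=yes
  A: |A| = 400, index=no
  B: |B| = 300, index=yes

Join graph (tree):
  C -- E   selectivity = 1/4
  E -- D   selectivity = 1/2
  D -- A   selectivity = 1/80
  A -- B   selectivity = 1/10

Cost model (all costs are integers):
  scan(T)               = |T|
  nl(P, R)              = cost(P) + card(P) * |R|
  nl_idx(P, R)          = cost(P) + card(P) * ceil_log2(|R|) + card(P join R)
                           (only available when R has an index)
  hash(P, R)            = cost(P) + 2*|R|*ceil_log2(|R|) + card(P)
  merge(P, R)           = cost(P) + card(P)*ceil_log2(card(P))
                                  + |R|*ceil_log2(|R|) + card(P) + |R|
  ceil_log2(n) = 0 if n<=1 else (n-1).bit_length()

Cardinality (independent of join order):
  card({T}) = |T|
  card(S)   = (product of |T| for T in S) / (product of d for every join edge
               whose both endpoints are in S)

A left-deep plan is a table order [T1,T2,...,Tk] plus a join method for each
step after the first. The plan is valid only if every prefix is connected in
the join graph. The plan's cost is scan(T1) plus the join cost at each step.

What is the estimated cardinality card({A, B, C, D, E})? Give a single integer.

187500000

Tables in S: A(400), B(300), C(80), D(250), E(500)
Edges inside S: C-E(d=4), E-D(d=2), D-A(d=80), A-B(d=10)
numerator = 400 * 300 * 80 * 250 * 500 = 1200000000000
denominator = 4 * 2 * 80 * 10 = 6400
card(S) = 1200000000000 / 6400 = 187500000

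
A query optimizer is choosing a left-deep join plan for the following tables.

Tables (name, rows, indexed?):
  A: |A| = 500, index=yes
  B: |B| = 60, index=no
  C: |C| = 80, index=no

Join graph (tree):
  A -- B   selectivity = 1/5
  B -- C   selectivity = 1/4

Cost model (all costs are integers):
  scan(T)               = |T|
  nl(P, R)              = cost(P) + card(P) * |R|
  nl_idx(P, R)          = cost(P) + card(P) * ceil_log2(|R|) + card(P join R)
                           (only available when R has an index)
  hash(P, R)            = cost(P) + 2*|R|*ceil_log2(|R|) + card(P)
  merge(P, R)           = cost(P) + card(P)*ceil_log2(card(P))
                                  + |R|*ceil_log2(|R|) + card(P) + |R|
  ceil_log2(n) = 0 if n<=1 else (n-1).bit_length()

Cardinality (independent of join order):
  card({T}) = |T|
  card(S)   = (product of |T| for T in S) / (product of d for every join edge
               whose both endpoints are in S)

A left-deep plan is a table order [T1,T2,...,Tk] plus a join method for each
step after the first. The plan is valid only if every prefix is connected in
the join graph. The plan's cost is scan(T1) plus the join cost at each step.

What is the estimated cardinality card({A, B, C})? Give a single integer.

120000

Tables in S: A(500), B(60), C(80)
Edges inside S: A-B(d=5), B-C(d=4)
numerator = 500 * 60 * 80 = 2400000
denominator = 5 * 4 = 20
card(S) = 2400000 / 20 = 120000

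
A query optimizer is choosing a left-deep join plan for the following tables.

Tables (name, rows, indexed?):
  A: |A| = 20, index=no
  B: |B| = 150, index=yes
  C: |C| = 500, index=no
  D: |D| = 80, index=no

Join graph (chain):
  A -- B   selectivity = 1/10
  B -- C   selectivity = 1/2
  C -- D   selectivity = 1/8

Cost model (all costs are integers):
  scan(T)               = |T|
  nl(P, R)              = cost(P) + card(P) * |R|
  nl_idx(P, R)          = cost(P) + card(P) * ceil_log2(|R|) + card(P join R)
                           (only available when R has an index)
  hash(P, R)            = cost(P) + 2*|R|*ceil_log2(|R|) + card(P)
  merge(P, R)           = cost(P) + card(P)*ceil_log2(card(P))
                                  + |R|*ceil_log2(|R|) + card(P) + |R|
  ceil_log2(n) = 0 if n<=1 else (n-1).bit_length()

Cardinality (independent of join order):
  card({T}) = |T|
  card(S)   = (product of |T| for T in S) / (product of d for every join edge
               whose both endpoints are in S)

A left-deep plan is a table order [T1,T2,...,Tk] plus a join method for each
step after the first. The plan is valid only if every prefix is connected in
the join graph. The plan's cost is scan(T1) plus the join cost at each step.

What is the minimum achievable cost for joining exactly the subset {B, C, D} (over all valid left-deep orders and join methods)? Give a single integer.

9520

Selinger DP over subsets of {B,C,D}:
  {B}: scan cost=150, card=150
  {C}: scan cost=500, card=500
  {D}: scan cost=80, card=80
  {BC}: card=37500; try (B,hash)→3400, (C,merge)→6500, (B,merge)→6850, (C,hash)→9300, (B,nl_idx)→42000, (C,nl)→75150 …(+1); best=3400 via (B,hash)
  {CD}: card=5000; try (D,hash)→2120, (C,merge)→5720, (D,merge)→6140, (C,hash)→9160, (C,nl)→40080, (D,nl)→40500; best=2120 via (D,hash)
  {BCD}: card=375000; try (B,hash)→9520, (D,hash)→42020, (B,merge)→73470, (B,nl_idx)→417120, (D,merge)→641540, (B,nl)→752120 …(+1); best=9520 via (B,hash)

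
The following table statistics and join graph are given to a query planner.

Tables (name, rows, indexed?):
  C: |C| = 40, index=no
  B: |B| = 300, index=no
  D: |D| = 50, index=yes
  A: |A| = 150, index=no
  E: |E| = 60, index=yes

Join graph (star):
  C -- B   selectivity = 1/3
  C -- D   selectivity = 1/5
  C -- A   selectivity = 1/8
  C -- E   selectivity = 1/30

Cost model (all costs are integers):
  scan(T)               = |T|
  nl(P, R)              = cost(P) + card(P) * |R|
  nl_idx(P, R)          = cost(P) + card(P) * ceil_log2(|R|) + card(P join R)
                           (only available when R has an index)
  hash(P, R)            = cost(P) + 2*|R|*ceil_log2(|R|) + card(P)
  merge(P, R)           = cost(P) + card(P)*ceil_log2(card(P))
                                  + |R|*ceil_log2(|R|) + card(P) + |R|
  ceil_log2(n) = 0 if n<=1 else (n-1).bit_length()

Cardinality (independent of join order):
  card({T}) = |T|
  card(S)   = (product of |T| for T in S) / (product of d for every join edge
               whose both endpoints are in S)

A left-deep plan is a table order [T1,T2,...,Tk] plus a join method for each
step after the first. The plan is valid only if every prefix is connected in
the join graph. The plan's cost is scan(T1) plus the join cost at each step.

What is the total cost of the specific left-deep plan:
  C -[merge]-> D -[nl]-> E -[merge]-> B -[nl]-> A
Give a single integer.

12036470

step 1: scan C: cost=40, card=40
step 2: join D via merge
    card(P join D) = 40*50/(5) = 400
    cost = 40 + 40*6 + 50*6 + 40 + 50 = 670
step 3: join E via nl
    card(P join E) = 400*60/(30) = 800
    cost = 670 + 400*60 = 24670
step 4: join B via merge
    card(P join B) = 800*300/(3) = 80000
    cost = 24670 + 800*10 + 300*9 + 800 + 300 = 36470
step 5: join A via nl
    card(P join A) = 80000*150/(8) = 1500000
    cost = 36470 + 80000*150 = 12036470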